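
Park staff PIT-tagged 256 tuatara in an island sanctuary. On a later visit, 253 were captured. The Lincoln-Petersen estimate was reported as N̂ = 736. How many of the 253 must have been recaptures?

R = 88

From N = M·C/R: R = M·C / N = 256·253 / 736 = 64768 / 736 = 88.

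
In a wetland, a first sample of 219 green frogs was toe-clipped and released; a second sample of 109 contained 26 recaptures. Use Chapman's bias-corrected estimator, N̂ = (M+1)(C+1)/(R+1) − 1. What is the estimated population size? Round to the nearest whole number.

N ≈ 895

N̂ = (219+1)(109+1)/(26+1) − 1 = 220·110/27 − 1
= 24200/27 − 1 ≈ 896.3 − 1 ≈ 895.3 → 895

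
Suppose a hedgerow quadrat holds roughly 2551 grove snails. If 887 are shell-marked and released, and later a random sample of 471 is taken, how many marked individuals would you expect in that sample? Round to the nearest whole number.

The marked fraction of the population is 887/2551, so in a sample of 471 expect C·(M/N) marked.
E[R] = 887 × 471 / 2551 = 417777 / 2551 ≈ 163.8 → 164

expected recaptures ≈ 164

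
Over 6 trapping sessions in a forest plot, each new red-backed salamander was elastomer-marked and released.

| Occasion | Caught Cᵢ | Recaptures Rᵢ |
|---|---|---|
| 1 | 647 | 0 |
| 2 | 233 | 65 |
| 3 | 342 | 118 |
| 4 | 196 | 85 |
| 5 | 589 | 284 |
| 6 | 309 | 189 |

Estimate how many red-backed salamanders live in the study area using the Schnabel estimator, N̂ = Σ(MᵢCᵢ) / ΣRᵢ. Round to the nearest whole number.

N ≈ 2375

Marked at large before each occasion: Mᵢ = Σⱼ<ᵢ (Cⱼ − Rⱼ) → M1=0, M2=647, M3=815, M4=1039, M5=1150, M6=1455
Σ MᵢCᵢ = 0·647 + 647·233 + 815·342 + 1039·196 + 1150·589 + 1455·309 = 0 + 150751 + 278730 + 203644 + 677350 + 449595 = 1760070
Σ Rᵢ = 0 + 65 + 118 + 85 + 284 + 189 = 741
N̂ = 1760070 / 741 ≈ 2375.3 → 2375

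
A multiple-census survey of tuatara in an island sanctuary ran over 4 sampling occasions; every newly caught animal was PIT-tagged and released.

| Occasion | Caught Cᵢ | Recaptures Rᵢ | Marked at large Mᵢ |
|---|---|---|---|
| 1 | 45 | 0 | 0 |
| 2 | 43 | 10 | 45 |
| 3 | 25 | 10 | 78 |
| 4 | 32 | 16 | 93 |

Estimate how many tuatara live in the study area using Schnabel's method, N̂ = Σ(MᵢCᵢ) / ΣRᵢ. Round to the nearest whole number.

N ≈ 191

Σ MᵢCᵢ = 0·45 + 45·43 + 78·25 + 93·32 = 0 + 1935 + 1950 + 2976 = 6861
Σ Rᵢ = 0 + 10 + 10 + 16 = 36
N̂ = 6861 / 36 ≈ 190.6 → 191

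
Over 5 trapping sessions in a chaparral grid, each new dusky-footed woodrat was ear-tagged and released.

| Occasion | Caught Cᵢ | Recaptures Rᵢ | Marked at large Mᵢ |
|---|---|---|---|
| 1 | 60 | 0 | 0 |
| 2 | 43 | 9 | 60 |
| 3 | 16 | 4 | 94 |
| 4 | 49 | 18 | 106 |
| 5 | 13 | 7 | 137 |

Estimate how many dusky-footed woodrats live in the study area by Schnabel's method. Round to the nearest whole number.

Σ MᵢCᵢ = 0·60 + 60·43 + 94·16 + 106·49 + 137·13 = 0 + 2580 + 1504 + 5194 + 1781 = 11059
Σ Rᵢ = 0 + 9 + 4 + 18 + 7 = 38
N̂ = 11059 / 38 ≈ 291.0 → 291

N ≈ 291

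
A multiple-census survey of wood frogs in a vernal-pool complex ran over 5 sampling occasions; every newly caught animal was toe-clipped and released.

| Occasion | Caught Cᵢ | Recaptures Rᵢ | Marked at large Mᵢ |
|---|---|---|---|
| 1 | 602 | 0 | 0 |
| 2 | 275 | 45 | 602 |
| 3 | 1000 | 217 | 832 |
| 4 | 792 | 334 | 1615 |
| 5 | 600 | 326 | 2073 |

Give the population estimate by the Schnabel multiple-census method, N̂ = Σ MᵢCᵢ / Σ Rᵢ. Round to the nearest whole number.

N ≈ 3818

Σ MᵢCᵢ = 0·602 + 602·275 + 832·1000 + 1615·792 + 2073·600 = 0 + 165550 + 832000 + 1279080 + 1243800 = 3520430
Σ Rᵢ = 0 + 45 + 217 + 334 + 326 = 922
N̂ = 3520430 / 922 ≈ 3818.3 → 3818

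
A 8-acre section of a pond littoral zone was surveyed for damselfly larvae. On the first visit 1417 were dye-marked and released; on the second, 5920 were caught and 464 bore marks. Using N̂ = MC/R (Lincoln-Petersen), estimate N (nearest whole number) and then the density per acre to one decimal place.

density ≈ 2259.9 damselfly larvae per acre

N̂ = 1417·5920/464 = 8388640/464 ≈ 18079.0 → 18079
Density = N̂ / area = 18079 / 8 ≈ 2259.88 → 2259.9 per acre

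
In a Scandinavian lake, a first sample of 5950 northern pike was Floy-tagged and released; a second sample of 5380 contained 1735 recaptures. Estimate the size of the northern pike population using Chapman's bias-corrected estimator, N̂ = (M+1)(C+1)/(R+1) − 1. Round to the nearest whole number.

N ≈ 18,445

N̂ = (5950+1)(5380+1)/(1735+1) − 1 = 5951·5381/1736 − 1
= 32022331/1736 − 1 ≈ 18446.0 − 1 ≈ 18445.0 → 18445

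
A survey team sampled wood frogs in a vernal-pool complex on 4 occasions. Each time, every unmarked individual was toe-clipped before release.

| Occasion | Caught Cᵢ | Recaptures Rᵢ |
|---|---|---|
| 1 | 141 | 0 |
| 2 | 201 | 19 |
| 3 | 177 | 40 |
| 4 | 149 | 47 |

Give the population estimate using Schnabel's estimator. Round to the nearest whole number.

Marked at large before each occasion: Mᵢ = Σⱼ<ᵢ (Cⱼ − Rⱼ) → M1=0, M2=141, M3=323, M4=460
Σ MᵢCᵢ = 0·141 + 141·201 + 323·177 + 460·149 = 0 + 28341 + 57171 + 68540 = 154052
Σ Rᵢ = 0 + 19 + 40 + 47 = 106
N̂ = 154052 / 106 ≈ 1453.3 → 1453

N ≈ 1453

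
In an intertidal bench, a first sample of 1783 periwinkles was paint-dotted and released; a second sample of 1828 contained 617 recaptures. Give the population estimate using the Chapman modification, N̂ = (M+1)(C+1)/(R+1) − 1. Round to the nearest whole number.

N ≈ 5279

N̂ = (1783+1)(1828+1)/(617+1) − 1 = 1784·1829/618 − 1
= 3262936/618 − 1 ≈ 5279.8 − 1 ≈ 5278.8 → 5279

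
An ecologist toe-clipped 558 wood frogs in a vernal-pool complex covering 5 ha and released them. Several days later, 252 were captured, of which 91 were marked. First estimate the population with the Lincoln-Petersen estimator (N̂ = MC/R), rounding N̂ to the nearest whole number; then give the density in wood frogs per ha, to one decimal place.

N̂ = 558·252/91 = 140616/91 ≈ 1545.2 → 1545
Density = N̂ / area = 1545 / 5 = 309.0 per ha

density ≈ 309.0 wood frogs per ha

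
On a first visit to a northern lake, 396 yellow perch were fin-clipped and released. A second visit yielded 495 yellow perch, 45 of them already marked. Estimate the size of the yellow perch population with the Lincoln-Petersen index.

Lincoln-Petersen assumes M/N = R/C, so N = M·C / R.
N = (396 × 495) / 45 = 196020 / 45 = 4356

N = 4356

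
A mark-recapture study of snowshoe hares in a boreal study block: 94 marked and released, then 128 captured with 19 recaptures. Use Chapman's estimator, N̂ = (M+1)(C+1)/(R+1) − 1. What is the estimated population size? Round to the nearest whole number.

N̂ = (94+1)(128+1)/(19+1) − 1 = 95·129/20 − 1
= 12255/20 − 1 ≈ 612.8 − 1 ≈ 611.8 → 612

N ≈ 612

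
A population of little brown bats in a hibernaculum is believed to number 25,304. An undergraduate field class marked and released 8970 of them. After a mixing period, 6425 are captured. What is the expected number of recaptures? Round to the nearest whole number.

expected recaptures ≈ 2278

Expected recaptures E[R] = M·C / N.
E[R] = 8970 × 6425 / 25304 = 57632250 / 25304 ≈ 2277.6 → 2278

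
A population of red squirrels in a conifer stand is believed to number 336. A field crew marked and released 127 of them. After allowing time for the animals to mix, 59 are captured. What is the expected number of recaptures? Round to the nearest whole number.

The marked fraction of the population is 127/336, so in a sample of 59 expect C·(M/N) marked.
E[R] = 127 × 59 / 336 = 7493 / 336 ≈ 22.3 → 22

expected recaptures ≈ 22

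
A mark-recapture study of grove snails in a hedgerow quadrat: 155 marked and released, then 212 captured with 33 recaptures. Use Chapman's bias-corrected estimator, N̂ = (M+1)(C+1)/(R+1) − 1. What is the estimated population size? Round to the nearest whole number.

N̂ = (155+1)(212+1)/(33+1) − 1 = 156·213/34 − 1
= 33228/34 − 1 ≈ 977.3 − 1 ≈ 976.3 → 976

N ≈ 976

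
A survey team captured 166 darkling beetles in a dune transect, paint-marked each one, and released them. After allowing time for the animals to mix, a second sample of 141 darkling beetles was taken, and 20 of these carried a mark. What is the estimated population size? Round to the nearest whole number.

N ≈ 1170

N = (166 × 141) / 20 = 23406 / 20 ≈ 1170.3 → 1170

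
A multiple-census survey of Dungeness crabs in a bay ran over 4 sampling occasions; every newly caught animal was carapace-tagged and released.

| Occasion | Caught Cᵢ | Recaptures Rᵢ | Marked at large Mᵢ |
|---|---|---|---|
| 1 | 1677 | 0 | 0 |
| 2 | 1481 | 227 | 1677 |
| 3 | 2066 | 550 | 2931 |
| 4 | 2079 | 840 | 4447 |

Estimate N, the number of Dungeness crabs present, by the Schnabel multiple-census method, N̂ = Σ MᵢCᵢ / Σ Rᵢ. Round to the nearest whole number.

N ≈ 10,998

Σ MᵢCᵢ = 0·1677 + 1677·1481 + 2931·2066 + 4447·2079 = 0 + 2483637 + 6055446 + 9245313 = 17784396
Σ Rᵢ = 0 + 227 + 550 + 840 = 1617
N̂ = 17784396 / 1617 ≈ 10998.4 → 10998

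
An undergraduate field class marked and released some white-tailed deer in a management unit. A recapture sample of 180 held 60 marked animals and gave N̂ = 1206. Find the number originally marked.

From N = M·C/R: M = N·R / C = 1206·60 / 180 = 72360 / 180 = 402.

M = 402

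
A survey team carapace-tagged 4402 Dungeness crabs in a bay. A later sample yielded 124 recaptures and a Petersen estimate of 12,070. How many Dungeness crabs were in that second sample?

From N = M·C/R: C = N·R / M = 12070·124 / 4402 = 1496680 / 4402 = 340.

C = 340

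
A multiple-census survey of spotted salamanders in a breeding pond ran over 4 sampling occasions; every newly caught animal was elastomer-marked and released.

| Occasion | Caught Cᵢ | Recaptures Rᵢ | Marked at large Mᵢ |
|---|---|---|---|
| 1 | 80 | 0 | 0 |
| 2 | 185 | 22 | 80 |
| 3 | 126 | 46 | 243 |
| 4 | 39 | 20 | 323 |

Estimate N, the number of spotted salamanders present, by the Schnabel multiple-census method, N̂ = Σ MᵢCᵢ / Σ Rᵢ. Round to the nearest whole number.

N ≈ 659

Σ MᵢCᵢ = 0·80 + 80·185 + 243·126 + 323·39 = 0 + 14800 + 30618 + 12597 = 58015
Σ Rᵢ = 0 + 22 + 46 + 20 = 88
N̂ = 58015 / 88 ≈ 659.3 → 659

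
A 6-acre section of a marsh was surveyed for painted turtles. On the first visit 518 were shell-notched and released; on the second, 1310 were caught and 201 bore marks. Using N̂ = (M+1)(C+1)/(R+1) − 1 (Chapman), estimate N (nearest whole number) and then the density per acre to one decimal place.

N̂ = 519·1311/202 − 1 = 680409/202 − 1 ≈ 3367.4 → 3367
Density = N̂ / area = 3367 / 6 ≈ 561.17 → 561.2 per acre

density ≈ 561.2 painted turtles per acre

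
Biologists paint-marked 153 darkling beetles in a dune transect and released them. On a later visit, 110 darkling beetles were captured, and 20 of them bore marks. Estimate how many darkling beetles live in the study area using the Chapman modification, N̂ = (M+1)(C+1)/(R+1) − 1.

N̂ = (153+1)(110+1)/(20+1) − 1 = 154·111/21 − 1
= 17094/21 − 1 = 814 − 1 = 813

N = 813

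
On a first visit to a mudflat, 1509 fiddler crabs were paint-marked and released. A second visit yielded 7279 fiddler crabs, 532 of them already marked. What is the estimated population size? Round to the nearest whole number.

N = (1509 × 7279) / 532 = 10984011 / 532 ≈ 20646.6 → 20647

N ≈ 20,647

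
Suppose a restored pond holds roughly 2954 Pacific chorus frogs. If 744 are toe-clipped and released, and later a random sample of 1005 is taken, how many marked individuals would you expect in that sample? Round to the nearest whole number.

expected recaptures ≈ 253

The marked fraction of the population is 744/2954, so in a sample of 1005 expect C·(M/N) marked.
E[R] = 744 × 1005 / 2954 = 747720 / 2954 ≈ 253.1 → 253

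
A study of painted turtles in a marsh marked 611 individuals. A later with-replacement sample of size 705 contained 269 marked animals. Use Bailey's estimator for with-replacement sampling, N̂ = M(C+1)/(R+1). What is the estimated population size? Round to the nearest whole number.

N̂ = 611·(705+1)/(269+1) = 611·706/270 = 431366/270 ≈ 1597.7 → 1598

N ≈ 1598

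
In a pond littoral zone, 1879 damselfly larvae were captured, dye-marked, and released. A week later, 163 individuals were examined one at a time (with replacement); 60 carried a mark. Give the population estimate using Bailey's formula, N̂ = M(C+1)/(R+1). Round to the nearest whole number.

N ≈ 5052

N̂ = 1879·(163+1)/(60+1) = 1879·164/61 = 308156/61 ≈ 5051.7 → 5052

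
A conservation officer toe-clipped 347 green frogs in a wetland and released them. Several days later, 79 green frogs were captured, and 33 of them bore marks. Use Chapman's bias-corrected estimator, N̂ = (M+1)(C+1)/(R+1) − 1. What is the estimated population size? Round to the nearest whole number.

N ≈ 818

N̂ = (347+1)(79+1)/(33+1) − 1 = 348·80/34 − 1
= 27840/34 − 1 ≈ 818.8 − 1 ≈ 817.8 → 818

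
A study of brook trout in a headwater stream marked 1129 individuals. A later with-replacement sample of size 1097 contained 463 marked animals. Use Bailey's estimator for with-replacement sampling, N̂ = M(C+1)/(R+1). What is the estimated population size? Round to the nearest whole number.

N̂ = 1129·(1097+1)/(463+1) = 1129·1098/464 = 1239642/464 ≈ 2671.6 → 2672

N ≈ 2672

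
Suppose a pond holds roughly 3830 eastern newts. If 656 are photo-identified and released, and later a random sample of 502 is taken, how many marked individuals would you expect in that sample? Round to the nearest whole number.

The marked fraction of the population is 656/3830, so in a sample of 502 expect C·(M/N) marked.
E[R] = 656 × 502 / 3830 = 329312 / 3830 ≈ 86.0 → 86

expected recaptures ≈ 86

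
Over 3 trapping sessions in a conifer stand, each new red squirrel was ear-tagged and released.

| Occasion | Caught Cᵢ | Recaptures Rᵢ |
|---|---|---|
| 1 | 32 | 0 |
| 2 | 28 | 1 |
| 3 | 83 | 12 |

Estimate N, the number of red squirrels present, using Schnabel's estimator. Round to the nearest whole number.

Marked at large before each occasion: Mᵢ = Σⱼ<ᵢ (Cⱼ − Rⱼ) → M1=0, M2=32, M3=59
Σ MᵢCᵢ = 0·32 + 32·28 + 59·83 = 0 + 896 + 4897 = 5793
Σ Rᵢ = 0 + 1 + 12 = 13
N̂ = 5793 / 13 ≈ 445.6 → 446

N ≈ 446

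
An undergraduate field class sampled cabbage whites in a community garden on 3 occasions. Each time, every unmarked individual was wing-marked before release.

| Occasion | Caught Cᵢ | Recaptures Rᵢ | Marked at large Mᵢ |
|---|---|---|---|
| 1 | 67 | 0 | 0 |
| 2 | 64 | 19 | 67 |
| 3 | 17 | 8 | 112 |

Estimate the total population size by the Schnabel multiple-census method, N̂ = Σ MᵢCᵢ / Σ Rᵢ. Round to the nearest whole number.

N ≈ 229

Σ MᵢCᵢ = 0·67 + 67·64 + 112·17 = 0 + 4288 + 1904 = 6192
Σ Rᵢ = 0 + 19 + 8 = 27
N̂ = 6192 / 27 ≈ 229.3 → 229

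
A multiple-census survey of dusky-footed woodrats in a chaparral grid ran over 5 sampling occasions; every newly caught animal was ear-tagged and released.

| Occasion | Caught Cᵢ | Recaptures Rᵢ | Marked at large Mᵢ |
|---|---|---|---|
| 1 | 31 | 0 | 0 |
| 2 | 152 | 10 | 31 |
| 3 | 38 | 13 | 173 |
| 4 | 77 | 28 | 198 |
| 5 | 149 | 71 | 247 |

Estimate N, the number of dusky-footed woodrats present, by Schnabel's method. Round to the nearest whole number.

Σ MᵢCᵢ = 0·31 + 31·152 + 173·38 + 198·77 + 247·149 = 0 + 4712 + 6574 + 15246 + 36803 = 63335
Σ Rᵢ = 0 + 10 + 13 + 28 + 71 = 122
N̂ = 63335 / 122 ≈ 519.1 → 519

N ≈ 519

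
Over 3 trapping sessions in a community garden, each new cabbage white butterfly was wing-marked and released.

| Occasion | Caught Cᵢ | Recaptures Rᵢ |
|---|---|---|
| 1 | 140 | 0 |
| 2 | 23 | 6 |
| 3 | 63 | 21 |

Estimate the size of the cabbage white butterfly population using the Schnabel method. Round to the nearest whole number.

Marked at large before each occasion: Mᵢ = Σⱼ<ᵢ (Cⱼ − Rⱼ) → M1=0, M2=140, M3=157
Σ MᵢCᵢ = 0·140 + 140·23 + 157·63 = 0 + 3220 + 9891 = 13111
Σ Rᵢ = 0 + 6 + 21 = 27
N̂ = 13111 / 27 ≈ 485.6 → 486

N ≈ 486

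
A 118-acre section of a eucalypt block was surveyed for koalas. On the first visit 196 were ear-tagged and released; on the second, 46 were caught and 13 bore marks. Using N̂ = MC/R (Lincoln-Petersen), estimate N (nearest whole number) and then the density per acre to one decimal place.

density ≈ 5.9 koalas per acre

N̂ = 196·46/13 = 9016/13 ≈ 693.5 → 694
Density = N̂ / area = 694 / 118 ≈ 5.88 → 5.9 per acre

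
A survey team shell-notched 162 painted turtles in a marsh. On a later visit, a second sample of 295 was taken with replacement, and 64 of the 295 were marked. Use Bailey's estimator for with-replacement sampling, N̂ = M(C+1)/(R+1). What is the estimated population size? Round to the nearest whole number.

N ≈ 738

N̂ = 162·(295+1)/(64+1) = 162·296/65 = 47952/65 ≈ 737.7 → 738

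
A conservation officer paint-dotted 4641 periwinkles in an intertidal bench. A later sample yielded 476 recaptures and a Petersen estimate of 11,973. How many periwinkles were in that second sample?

C = 1228

From N = M·C/R: C = N·R / M = 11973·476 / 4641 = 5699148 / 4641 = 1228.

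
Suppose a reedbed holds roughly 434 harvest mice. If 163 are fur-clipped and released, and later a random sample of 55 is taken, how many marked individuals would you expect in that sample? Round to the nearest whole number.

The marked fraction of the population is 163/434, so in a sample of 55 expect C·(M/N) marked.
E[R] = 163 × 55 / 434 = 8965 / 434 ≈ 20.7 → 21

expected recaptures ≈ 21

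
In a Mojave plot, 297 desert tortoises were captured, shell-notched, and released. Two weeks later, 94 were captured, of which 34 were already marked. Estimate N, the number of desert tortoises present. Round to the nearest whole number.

N = (297 × 94) / 34 = 27918 / 34 ≈ 821.1 → 821

N ≈ 821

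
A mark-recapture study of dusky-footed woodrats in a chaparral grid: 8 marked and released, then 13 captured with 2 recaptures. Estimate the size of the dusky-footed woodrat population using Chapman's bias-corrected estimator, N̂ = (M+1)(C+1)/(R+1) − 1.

N̂ = (8+1)(13+1)/(2+1) − 1 = 9·14/3 − 1
= 126/3 − 1 = 42 − 1 = 41

N = 41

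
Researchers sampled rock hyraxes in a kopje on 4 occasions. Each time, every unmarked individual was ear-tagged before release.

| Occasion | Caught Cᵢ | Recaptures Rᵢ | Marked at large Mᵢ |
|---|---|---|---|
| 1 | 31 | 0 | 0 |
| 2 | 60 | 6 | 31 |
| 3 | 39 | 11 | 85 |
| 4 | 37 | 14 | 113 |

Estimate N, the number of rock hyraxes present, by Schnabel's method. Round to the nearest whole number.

N ≈ 302

Σ MᵢCᵢ = 0·31 + 31·60 + 85·39 + 113·37 = 0 + 1860 + 3315 + 4181 = 9356
Σ Rᵢ = 0 + 6 + 11 + 14 = 31
N̂ = 9356 / 31 ≈ 301.8 → 302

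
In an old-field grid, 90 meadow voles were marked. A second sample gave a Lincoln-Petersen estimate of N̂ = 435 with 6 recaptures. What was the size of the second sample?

C = 29

From N = M·C/R: C = N·R / M = 435·6 / 90 = 2610 / 90 = 29.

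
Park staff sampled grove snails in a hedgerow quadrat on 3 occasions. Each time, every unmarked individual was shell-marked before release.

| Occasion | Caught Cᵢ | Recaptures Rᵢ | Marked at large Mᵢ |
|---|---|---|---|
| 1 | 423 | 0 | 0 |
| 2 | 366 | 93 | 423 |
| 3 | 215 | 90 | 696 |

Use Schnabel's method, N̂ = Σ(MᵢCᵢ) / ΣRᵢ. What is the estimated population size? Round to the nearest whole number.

N ≈ 1664

Σ MᵢCᵢ = 0·423 + 423·366 + 696·215 = 0 + 154818 + 149640 = 304458
Σ Rᵢ = 0 + 93 + 90 = 183
N̂ = 304458 / 183 ≈ 1663.7 → 1664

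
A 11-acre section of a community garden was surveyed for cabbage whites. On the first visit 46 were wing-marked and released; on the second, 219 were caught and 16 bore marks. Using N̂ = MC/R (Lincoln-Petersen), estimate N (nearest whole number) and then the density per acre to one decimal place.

density ≈ 57.3 cabbage whites per acre

N̂ = 46·219/16 = 10074/16 ≈ 629.6 → 630
Density = N̂ / area = 630 / 11 ≈ 57.27 → 57.3 per acre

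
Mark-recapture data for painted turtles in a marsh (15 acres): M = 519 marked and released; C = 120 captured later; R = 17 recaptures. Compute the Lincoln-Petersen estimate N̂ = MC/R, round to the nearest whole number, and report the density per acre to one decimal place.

N̂ = 519·120/17 = 62280/17 ≈ 3663.5 → 3664
Density = N̂ / area = 3664 / 15 ≈ 244.27 → 244.3 per acre

density ≈ 244.3 painted turtles per acre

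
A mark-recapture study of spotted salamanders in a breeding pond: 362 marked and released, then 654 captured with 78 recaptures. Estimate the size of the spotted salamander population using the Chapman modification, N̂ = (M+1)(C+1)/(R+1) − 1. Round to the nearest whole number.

N̂ = (362+1)(654+1)/(78+1) − 1 = 363·655/79 − 1
= 237765/79 − 1 ≈ 3009.7 − 1 ≈ 3008.7 → 3009

N ≈ 3009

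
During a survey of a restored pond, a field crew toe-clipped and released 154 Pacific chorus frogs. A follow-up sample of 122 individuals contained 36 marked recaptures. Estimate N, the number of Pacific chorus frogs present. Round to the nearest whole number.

N ≈ 522

Lincoln-Petersen assumes M/N = R/C, so N = M·C / R.
N = (154 × 122) / 36 = 18788 / 36 ≈ 521.9 → 522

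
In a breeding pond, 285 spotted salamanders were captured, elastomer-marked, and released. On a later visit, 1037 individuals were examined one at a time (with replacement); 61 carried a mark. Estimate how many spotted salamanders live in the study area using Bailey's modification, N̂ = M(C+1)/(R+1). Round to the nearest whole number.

N ≈ 4771

N̂ = 285·(1037+1)/(61+1) = 285·1038/62 = 295830/62 ≈ 4771.45 → 4771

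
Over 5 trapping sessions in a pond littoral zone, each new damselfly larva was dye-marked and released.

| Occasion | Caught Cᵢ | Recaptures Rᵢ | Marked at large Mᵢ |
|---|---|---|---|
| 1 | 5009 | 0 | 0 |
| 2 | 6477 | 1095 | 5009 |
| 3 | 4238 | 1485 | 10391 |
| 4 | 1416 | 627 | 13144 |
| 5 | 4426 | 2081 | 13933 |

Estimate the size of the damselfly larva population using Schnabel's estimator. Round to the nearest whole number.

N ≈ 29,644

Σ MᵢCᵢ = 0·5009 + 5009·6477 + 10391·4238 + 13144·1416 + 13933·4426 = 0 + 32443293 + 44037058 + 18611904 + 61667458 = 156759713
Σ Rᵢ = 0 + 1095 + 1485 + 627 + 2081 = 5288
N̂ = 156759713 / 5288 ≈ 29644.4 → 29644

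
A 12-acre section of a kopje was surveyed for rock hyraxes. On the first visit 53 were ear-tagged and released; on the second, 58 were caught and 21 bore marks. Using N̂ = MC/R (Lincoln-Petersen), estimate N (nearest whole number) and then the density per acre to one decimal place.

density ≈ 12.2 rock hyraxes per acre

N̂ = 53·58/21 = 3074/21 ≈ 146.4 → 146
Density = N̂ / area = 146 / 12 ≈ 12.17 → 12.2 per acre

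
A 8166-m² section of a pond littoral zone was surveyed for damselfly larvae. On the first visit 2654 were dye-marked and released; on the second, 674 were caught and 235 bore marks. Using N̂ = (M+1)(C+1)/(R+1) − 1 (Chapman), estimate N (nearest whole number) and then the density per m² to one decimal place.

N̂ = 2655·675/236 − 1 = 1792125/236 − 1 ≈ 7592.8 → 7593
Density = N̂ / area = 7593 / 8166 ≈ 0.93 → 0.9 per m²

density ≈ 0.9 damselfly larvae per m²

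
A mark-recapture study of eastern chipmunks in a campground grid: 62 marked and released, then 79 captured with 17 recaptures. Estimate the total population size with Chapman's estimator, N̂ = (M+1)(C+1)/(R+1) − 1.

N = 279

N̂ = (62+1)(79+1)/(17+1) − 1 = 63·80/18 − 1
= 5040/18 − 1 = 280 − 1 = 279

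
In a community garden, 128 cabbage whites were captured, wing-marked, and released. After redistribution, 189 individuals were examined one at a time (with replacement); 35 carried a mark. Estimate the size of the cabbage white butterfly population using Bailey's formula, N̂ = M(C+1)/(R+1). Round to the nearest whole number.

N̂ = 128·(189+1)/(35+1) = 128·190/36 = 24320/36 ≈ 675.6 → 676

N ≈ 676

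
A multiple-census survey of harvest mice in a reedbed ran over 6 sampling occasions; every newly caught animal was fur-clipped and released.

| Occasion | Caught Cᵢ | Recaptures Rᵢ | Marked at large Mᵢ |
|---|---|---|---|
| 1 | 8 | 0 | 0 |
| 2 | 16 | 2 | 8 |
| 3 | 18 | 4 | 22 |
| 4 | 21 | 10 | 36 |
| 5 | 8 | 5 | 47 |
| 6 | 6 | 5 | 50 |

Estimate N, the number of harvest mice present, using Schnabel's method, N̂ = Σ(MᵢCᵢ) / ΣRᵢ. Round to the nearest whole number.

N ≈ 75

Σ MᵢCᵢ = 0·8 + 8·16 + 22·18 + 36·21 + 47·8 + 50·6 = 0 + 128 + 396 + 756 + 376 + 300 = 1956
Σ Rᵢ = 0 + 2 + 4 + 10 + 5 + 5 = 26
N̂ = 1956 / 26 ≈ 75.2 → 75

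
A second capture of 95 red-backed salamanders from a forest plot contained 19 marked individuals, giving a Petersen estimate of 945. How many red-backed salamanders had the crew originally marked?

M = 189

From N = M·C/R: M = N·R / C = 945·19 / 95 = 17955 / 95 = 189.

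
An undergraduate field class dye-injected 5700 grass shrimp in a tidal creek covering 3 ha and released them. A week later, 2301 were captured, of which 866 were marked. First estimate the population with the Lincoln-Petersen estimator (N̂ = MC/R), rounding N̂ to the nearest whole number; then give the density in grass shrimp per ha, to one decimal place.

N̂ = 5700·2301/866 = 13115700/866 ≈ 15145.2 → 15145
Density = N̂ / area = 15145 / 3 ≈ 5048.33 → 5048.3 per ha

density ≈ 5048.3 grass shrimp per ha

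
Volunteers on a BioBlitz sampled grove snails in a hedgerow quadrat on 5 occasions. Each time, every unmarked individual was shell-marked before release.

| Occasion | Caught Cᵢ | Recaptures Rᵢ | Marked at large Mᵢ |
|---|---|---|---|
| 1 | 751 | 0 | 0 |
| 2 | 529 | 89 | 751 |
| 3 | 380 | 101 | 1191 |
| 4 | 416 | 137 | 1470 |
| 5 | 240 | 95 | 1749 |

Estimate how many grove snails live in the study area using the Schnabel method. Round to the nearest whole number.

Σ MᵢCᵢ = 0·751 + 751·529 + 1191·380 + 1470·416 + 1749·240 = 0 + 397279 + 452580 + 611520 + 419760 = 1881139
Σ Rᵢ = 0 + 89 + 101 + 137 + 95 = 422
N̂ = 1881139 / 422 ≈ 4457.7 → 4458

N ≈ 4458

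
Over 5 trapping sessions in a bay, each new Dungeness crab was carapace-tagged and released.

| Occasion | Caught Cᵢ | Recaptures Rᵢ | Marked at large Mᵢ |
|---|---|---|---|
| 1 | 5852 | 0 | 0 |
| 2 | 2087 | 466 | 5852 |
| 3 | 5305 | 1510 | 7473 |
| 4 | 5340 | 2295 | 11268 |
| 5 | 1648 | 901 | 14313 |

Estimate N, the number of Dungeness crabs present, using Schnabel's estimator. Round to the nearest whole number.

N ≈ 26,221

Σ MᵢCᵢ = 0·5852 + 5852·2087 + 7473·5305 + 11268·5340 + 14313·1648 = 0 + 12213124 + 39644265 + 60171120 + 23587824 = 135616333
Σ Rᵢ = 0 + 466 + 1510 + 2295 + 901 = 5172
N̂ = 135616333 / 5172 ≈ 26221.3 → 26221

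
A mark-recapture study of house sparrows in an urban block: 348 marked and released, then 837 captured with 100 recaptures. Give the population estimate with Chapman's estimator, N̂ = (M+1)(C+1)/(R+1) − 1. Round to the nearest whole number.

N ≈ 2895

N̂ = (348+1)(837+1)/(100+1) − 1 = 349·838/101 − 1
= 292462/101 − 1 ≈ 2895.7 − 1 ≈ 2894.7 → 2895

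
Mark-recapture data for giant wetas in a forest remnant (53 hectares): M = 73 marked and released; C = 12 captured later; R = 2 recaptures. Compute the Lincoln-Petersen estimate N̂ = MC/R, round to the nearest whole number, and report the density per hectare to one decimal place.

N̂ = 73·12/2 = 876/2 = 438
Density = N̂ / area = 438 / 53 ≈ 8.26 → 8.3 per hectare

density ≈ 8.3 giant wetas per hectare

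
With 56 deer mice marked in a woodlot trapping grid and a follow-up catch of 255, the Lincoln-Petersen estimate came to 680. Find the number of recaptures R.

From N = M·C/R: R = M·C / N = 56·255 / 680 = 14280 / 680 = 21.

R = 21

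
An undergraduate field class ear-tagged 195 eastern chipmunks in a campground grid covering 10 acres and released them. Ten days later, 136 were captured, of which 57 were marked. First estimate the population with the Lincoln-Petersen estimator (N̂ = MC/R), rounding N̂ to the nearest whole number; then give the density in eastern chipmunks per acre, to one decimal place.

density ≈ 46.5 eastern chipmunks per acre

N̂ = 195·136/57 = 26520/57 ≈ 465.3 → 465
Density = N̂ / area = 465 / 10 ≈ 46.50 → 46.5 per acre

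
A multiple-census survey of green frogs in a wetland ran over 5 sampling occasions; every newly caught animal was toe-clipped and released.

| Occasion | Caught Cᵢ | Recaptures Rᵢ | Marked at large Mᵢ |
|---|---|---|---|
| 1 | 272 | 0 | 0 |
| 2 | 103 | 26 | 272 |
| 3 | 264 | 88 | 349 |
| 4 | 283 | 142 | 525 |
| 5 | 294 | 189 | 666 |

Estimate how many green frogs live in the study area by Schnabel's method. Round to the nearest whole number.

Σ MᵢCᵢ = 0·272 + 272·103 + 349·264 + 525·283 + 666·294 = 0 + 28016 + 92136 + 148575 + 195804 = 464531
Σ Rᵢ = 0 + 26 + 88 + 142 + 189 = 445
N̂ = 464531 / 445 ≈ 1043.9 → 1044

N ≈ 1044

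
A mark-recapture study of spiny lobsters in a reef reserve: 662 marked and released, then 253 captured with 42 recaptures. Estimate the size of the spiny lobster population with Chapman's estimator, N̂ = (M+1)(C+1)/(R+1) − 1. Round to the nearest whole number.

N̂ = (662+1)(253+1)/(42+1) − 1 = 663·254/43 − 1
= 168402/43 − 1 ≈ 3916.3 − 1 ≈ 3915.3 → 3915

N ≈ 3915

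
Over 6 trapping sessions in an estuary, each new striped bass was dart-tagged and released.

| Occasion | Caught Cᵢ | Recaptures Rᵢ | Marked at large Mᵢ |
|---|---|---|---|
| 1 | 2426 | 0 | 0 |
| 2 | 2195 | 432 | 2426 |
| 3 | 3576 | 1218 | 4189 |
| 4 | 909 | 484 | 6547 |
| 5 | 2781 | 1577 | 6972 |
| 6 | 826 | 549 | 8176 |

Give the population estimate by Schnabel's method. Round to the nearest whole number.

N ≈ 12,300

Σ MᵢCᵢ = 0·2426 + 2426·2195 + 4189·3576 + 6547·909 + 6972·2781 + 8176·826 = 0 + 5325070 + 14979864 + 5951223 + 19389132 + 6753376 = 52398665
Σ Rᵢ = 0 + 432 + 1218 + 484 + 1577 + 549 = 4260
N̂ = 52398665 / 4260 ≈ 12300.2 → 12300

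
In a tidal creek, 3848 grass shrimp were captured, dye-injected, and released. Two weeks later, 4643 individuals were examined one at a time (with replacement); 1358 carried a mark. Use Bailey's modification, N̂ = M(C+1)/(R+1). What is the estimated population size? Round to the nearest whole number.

N̂ = 3848·(4643+1)/(1358+1) = 3848·4644/1359 = 17870112/1359 ≈ 13149.46 → 13149

N ≈ 13,149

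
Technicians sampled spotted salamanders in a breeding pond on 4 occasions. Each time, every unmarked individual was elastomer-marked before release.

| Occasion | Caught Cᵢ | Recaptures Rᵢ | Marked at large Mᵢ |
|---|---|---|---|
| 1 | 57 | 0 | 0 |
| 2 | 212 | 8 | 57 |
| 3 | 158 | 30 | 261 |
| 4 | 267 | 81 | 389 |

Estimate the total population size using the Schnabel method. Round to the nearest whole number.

N ≈ 1321

Σ MᵢCᵢ = 0·57 + 57·212 + 261·158 + 389·267 = 0 + 12084 + 41238 + 103863 = 157185
Σ Rᵢ = 0 + 8 + 30 + 81 = 119
N̂ = 157185 / 119 ≈ 1320.9 → 1321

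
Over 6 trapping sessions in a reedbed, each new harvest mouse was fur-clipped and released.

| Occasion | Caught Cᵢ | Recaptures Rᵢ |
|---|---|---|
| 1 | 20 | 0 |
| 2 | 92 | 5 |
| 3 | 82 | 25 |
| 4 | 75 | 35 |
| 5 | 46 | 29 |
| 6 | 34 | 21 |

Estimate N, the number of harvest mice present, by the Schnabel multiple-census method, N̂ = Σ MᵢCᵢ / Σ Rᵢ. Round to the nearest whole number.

Marked at large before each occasion: Mᵢ = Σⱼ<ᵢ (Cⱼ − Rⱼ) → M1=0, M2=20, M3=107, M4=164, M5=204, M6=221
Σ MᵢCᵢ = 0·20 + 20·92 + 107·82 + 164·75 + 204·46 + 221·34 = 0 + 1840 + 8774 + 12300 + 9384 + 7514 = 39812
Σ Rᵢ = 0 + 5 + 25 + 35 + 29 + 21 = 115
N̂ = 39812 / 115 ≈ 346.2 → 346

N ≈ 346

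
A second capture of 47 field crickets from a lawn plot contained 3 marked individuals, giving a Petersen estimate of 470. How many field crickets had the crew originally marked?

From N = M·C/R: M = N·R / C = 470·3 / 47 = 1410 / 47 = 30.

M = 30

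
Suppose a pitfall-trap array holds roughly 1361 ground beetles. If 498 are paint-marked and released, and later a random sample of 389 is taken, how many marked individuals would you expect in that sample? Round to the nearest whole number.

Expected recaptures E[R] = M·C / N.
E[R] = 498 × 389 / 1361 = 193722 / 1361 ≈ 142.3 → 142

expected recaptures ≈ 142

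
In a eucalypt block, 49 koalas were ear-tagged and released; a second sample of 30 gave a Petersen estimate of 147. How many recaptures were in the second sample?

From N = M·C/R: R = M·C / N = 49·30 / 147 = 1470 / 147 = 10.

R = 10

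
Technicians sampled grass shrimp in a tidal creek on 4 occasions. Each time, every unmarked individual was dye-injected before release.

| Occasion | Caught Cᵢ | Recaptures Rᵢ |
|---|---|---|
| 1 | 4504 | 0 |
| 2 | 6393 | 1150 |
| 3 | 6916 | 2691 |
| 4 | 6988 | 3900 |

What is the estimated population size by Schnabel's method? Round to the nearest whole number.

Marked at large before each occasion: Mᵢ = Σⱼ<ᵢ (Cⱼ − Rⱼ) → M1=0, M2=4504, M3=9747, M4=13972
Σ MᵢCᵢ = 0·4504 + 4504·6393 + 9747·6916 + 13972·6988 = 0 + 28794072 + 67410252 + 97636336 = 193840660
Σ Rᵢ = 0 + 1150 + 2691 + 3900 = 7741
N̂ = 193840660 / 7741 ≈ 25040.8 → 25041

N ≈ 25,041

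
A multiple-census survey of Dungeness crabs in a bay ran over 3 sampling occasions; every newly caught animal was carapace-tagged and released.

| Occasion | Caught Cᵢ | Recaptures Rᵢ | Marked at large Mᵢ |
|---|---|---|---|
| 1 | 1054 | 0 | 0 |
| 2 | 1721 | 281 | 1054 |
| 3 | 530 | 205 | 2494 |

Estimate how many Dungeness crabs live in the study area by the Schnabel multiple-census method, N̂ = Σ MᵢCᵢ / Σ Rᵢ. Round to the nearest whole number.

Σ MᵢCᵢ = 0·1054 + 1054·1721 + 2494·530 = 0 + 1813934 + 1321820 = 3135754
Σ Rᵢ = 0 + 281 + 205 = 486
N̂ = 3135754 / 486 ≈ 6452.2 → 6452

N ≈ 6452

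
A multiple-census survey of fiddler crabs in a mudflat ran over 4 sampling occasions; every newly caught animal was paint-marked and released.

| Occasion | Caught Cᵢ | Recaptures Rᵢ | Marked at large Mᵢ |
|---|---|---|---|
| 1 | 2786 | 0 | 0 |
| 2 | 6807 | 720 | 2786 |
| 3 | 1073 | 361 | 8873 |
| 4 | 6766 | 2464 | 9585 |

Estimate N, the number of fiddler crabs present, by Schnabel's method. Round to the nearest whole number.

Σ MᵢCᵢ = 0·2786 + 2786·6807 + 8873·1073 + 9585·6766 = 0 + 18964302 + 9520729 + 64852110 = 93337141
Σ Rᵢ = 0 + 720 + 361 + 2464 = 3545
N̂ = 93337141 / 3545 ≈ 26329.2 → 26329

N ≈ 26,329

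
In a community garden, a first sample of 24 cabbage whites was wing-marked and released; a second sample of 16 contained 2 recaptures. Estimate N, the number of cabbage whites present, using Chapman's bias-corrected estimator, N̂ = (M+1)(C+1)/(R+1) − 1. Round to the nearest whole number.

N ≈ 141

N̂ = (24+1)(16+1)/(2+1) − 1 = 25·17/3 − 1
= 425/3 − 1 ≈ 141.7 − 1 ≈ 140.7 → 141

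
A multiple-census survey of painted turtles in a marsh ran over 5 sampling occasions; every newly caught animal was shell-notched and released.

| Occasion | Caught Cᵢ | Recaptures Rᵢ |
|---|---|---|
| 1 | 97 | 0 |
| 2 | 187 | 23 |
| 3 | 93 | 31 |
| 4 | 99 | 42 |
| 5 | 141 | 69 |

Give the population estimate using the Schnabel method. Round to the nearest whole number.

N ≈ 776

Marked at large before each occasion: Mᵢ = Σⱼ<ᵢ (Cⱼ − Rⱼ) → M1=0, M2=97, M3=261, M4=323, M5=380
Σ MᵢCᵢ = 0·97 + 97·187 + 261·93 + 323·99 + 380·141 = 0 + 18139 + 24273 + 31977 + 53580 = 127969
Σ Rᵢ = 0 + 23 + 31 + 42 + 69 = 165
N̂ = 127969 / 165 ≈ 775.6 → 776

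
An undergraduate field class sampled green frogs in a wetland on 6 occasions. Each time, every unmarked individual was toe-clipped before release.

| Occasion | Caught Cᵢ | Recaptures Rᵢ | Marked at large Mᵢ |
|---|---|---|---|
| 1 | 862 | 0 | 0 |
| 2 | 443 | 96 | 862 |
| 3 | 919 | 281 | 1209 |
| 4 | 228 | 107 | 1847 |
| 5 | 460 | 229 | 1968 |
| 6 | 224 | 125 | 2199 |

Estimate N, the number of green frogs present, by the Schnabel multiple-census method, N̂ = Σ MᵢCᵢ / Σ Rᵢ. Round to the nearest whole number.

N ≈ 3952

Σ MᵢCᵢ = 0·862 + 862·443 + 1209·919 + 1847·228 + 1968·460 + 2199·224 = 0 + 381866 + 1111071 + 421116 + 905280 + 492576 = 3311909
Σ Rᵢ = 0 + 96 + 281 + 107 + 229 + 125 = 838
N̂ = 3311909 / 838 ≈ 3952.2 → 3952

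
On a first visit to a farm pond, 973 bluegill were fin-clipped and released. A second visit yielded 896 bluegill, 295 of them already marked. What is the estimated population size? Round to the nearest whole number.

N = (973 × 896) / 295 = 871808 / 295 ≈ 2955.3 → 2955

N ≈ 2955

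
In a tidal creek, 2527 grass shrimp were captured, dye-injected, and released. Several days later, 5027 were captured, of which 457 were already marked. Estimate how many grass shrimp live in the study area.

If marked individuals mix randomly, R/C ≈ M/N, giving N ≈ M·C/R.
N = (2527 × 5027) / 457 = 12703229 / 457 = 27797

N = 27,797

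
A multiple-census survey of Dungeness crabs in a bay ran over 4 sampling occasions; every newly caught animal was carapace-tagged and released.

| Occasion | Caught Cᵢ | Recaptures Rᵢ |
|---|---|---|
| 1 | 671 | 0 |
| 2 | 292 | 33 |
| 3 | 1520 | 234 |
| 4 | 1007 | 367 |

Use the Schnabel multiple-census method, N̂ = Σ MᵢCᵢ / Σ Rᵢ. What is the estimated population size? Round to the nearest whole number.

Marked at large before each occasion: Mᵢ = Σⱼ<ᵢ (Cⱼ − Rⱼ) → M1=0, M2=671, M3=930, M4=2216
Σ MᵢCᵢ = 0·671 + 671·292 + 930·1520 + 2216·1007 = 0 + 195932 + 1413600 + 2231512 = 3841044
Σ Rᵢ = 0 + 33 + 234 + 367 = 634
N̂ = 3841044 / 634 ≈ 6058.4 → 6058

N ≈ 6058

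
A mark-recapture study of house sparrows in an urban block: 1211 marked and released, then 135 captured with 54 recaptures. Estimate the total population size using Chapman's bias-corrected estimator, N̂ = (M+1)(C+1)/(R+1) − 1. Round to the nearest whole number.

N ≈ 2996

N̂ = (1211+1)(135+1)/(54+1) − 1 = 1212·136/55 − 1
= 164832/55 − 1 ≈ 2996.9 − 1 ≈ 2995.9 → 2996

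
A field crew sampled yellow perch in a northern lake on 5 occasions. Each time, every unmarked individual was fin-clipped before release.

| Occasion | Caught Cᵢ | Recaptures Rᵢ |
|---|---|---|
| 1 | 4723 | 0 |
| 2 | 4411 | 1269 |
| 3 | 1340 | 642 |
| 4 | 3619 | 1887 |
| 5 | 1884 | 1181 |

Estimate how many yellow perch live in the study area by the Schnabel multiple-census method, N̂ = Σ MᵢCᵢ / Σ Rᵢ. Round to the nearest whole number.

N ≈ 16,420

Marked at large before each occasion: Mᵢ = Σⱼ<ᵢ (Cⱼ − Rⱼ) → M1=0, M2=4723, M3=7865, M4=8563, M5=10295
Σ MᵢCᵢ = 0·4723 + 4723·4411 + 7865·1340 + 8563·3619 + 10295·1884 = 0 + 20833153 + 10539100 + 30989497 + 19395780 = 81757530
Σ Rᵢ = 0 + 1269 + 642 + 1887 + 1181 = 4979
N̂ = 81757530 / 4979 ≈ 16420.47 → 16420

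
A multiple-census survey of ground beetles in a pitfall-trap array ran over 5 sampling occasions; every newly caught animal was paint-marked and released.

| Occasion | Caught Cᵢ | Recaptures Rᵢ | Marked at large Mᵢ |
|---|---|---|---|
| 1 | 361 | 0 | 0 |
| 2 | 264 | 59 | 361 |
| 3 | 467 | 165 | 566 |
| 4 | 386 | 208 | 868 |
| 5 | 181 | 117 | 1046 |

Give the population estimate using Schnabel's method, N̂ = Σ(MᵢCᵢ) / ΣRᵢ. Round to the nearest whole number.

N ≈ 1610

Σ MᵢCᵢ = 0·361 + 361·264 + 566·467 + 868·386 + 1046·181 = 0 + 95304 + 264322 + 335048 + 189326 = 884000
Σ Rᵢ = 0 + 59 + 165 + 208 + 117 = 549
N̂ = 884000 / 549 ≈ 1610.2 → 1610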